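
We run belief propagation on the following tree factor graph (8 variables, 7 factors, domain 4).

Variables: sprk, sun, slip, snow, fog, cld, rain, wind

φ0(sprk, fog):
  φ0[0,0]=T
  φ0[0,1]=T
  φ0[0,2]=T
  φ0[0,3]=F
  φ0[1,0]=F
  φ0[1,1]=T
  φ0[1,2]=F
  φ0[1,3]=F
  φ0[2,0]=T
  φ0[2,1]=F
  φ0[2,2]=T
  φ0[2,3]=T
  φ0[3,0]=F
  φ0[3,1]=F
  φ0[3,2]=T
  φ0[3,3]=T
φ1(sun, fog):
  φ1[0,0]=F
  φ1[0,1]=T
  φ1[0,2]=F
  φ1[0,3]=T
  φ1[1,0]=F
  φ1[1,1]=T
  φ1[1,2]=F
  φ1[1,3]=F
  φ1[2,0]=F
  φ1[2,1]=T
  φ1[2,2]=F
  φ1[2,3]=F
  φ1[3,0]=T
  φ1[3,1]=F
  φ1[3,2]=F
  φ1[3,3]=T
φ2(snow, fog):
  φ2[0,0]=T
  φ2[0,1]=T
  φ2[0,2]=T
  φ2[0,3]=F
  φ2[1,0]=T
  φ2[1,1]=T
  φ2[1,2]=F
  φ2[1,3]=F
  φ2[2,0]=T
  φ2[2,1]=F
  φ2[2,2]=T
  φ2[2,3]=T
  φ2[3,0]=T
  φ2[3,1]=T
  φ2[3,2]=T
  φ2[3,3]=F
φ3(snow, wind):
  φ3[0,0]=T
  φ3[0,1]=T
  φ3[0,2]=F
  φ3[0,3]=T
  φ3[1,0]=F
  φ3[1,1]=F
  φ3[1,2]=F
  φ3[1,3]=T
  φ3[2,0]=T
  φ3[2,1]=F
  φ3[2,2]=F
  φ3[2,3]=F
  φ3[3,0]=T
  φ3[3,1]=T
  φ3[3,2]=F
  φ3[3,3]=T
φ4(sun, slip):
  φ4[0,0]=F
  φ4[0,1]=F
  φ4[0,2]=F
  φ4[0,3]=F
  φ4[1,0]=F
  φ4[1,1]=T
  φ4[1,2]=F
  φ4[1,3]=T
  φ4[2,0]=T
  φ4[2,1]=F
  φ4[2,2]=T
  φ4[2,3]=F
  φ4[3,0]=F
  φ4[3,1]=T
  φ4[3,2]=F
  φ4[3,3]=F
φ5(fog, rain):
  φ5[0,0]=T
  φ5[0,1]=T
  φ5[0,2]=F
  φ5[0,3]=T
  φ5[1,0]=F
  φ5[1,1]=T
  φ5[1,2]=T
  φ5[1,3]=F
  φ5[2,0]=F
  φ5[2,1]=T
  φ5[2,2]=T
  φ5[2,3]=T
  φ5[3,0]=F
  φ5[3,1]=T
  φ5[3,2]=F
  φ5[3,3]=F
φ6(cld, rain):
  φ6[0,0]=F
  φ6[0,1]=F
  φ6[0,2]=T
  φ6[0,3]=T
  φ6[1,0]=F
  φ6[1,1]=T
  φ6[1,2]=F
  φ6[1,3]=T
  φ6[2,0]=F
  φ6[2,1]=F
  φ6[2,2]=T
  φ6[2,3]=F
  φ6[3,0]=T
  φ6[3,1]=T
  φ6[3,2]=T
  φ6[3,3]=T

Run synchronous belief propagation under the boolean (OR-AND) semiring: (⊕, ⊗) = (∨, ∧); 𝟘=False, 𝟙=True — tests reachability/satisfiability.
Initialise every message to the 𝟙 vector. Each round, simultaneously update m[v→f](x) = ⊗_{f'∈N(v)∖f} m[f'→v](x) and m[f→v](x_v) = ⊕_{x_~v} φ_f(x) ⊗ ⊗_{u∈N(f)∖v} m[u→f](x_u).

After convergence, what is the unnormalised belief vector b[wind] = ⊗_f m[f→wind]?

b[wind] = [T, T, F, T]

init: all messages = 𝟙 over 4 values
r1 m[φ0→sprk] = [T, T, T, T]
r1 m[φ0→fog] = [T, T, T, T]
r1 m[φ1→sun] = [T, T, T, T]
r1 m[φ1→fog] = [T, T, F, T]
r1 m[φ2→snow] = [T, T, T, T]
r1 m[φ2→fog] = [T, T, T, T]
r1 m[φ3→snow] = [T, T, T, T]
r1 m[φ3→wind] = [T, T, F, T]
r1 m[φ4→sun] = [F, T, T, T]
r1 m[φ4→slip] = [T, T, T, T]
r1 m[φ5→fog] = [T, T, T, T]
r1 m[φ5→rain] = [T, T, T, T]
r1 m[φ6→cld] = [T, T, T, T]
r1 m[φ6→rain] = [T, T, T, T]
r1 m[sprk→φ0] = [T, T, T, T]
r1 m[sun→φ1] = [T, T, T, T]
r1 m[sun→φ4] = [T, T, T, T]
r1 m[slip→φ4] = [T, T, T, T]
r1 m[snow→φ2] = [T, T, T, T]
r1 m[snow→φ3] = [T, T, T, T]
r1 m[fog→φ0] = [T, T, T, T]
r1 m[fog→φ1] = [T, T, T, T]
r1 m[fog→φ2] = [T, T, T, T]
r1 m[fog→φ5] = [T, T, T, T]
r1 m[cld→φ6] = [T, T, T, T]
r1 m[rain→φ5] = [T, T, T, T]
r1 m[rain→φ6] = [T, T, T, T]
r1 m[wind→φ3] = [T, T, T, T]
r2 m[φ0→sprk] = [T, T, T, T]
r2 m[φ0→fog] = [T, T, T, T]
r2 m[φ1→sun] = [T, T, T, T]
r2 m[φ1→fog] = [T, T, F, T]
r2 m[φ2→snow] = [T, T, T, T]
r2 m[φ2→fog] = [T, T, T, T]
r2 m[φ3→snow] = [T, T, T, T]
r2 m[φ3→wind] = [T, T, F, T]
r2 m[φ4→sun] = [F, T, T, T]
r2 m[φ4→slip] = [T, T, T, T]
r2 m[φ5→fog] = [T, T, T, T]
r2 m[φ5→rain] = [T, T, T, T]
r2 m[φ6→cld] = [T, T, T, T]
r2 m[φ6→rain] = [T, T, T, T]
r2 m[sprk→φ0] = [T, T, T, T]
r2 m[sun→φ1] = [F, T, T, T]
r2 m[sun→φ4] = [T, T, T, T]
r2 m[slip→φ4] = [T, T, T, T]
r2 m[snow→φ2] = [T, T, T, T]
r2 m[snow→φ3] = [T, T, T, T]
r2 m[fog→φ0] = [T, T, F, T]
r2 m[fog→φ1] = [T, T, T, T]
r2 m[fog→φ2] = [T, T, F, T]
r2 m[fog→φ5] = [T, T, F, T]
r2 m[cld→φ6] = [T, T, T, T]
r2 m[rain→φ5] = [T, T, T, T]
r2 m[rain→φ6] = [T, T, T, T]
r2 m[wind→φ3] = [T, T, T, T]
r3 m[φ0→sprk] = [T, T, T, T]
r3 m[φ0→fog] = [T, T, T, T]
r3 m[φ1→sun] = [T, T, T, T]
r3 m[φ1→fog] = [T, T, F, T]
r3 m[φ2→snow] = [T, T, T, T]
r3 m[φ2→fog] = [T, T, T, T]
r3 m[φ3→snow] = [T, T, T, T]
r3 m[φ3→wind] = [T, T, F, T]
r3 m[φ4→sun] = [F, T, T, T]
r3 m[φ4→slip] = [T, T, T, T]
r3 m[φ5→fog] = [T, T, T, T]
r3 m[φ5→rain] = [T, T, T, T]
r3 m[φ6→cld] = [T, T, T, T]
r3 m[φ6→rain] = [T, T, T, T]
r3 m[sprk→φ0] = [T, T, T, T]
r3 m[sun→φ1] = [F, T, T, T]
r3 m[sun→φ4] = [T, T, T, T]
r3 m[slip→φ4] = [T, T, T, T]
r3 m[snow→φ2] = [T, T, T, T]
r3 m[snow→φ3] = [T, T, T, T]
r3 m[fog→φ0] = [T, T, F, T]
r3 m[fog→φ1] = [T, T, T, T]
r3 m[fog→φ2] = [T, T, F, T]
r3 m[fog→φ5] = [T, T, F, T]
r3 m[cld→φ6] = [T, T, T, T]
r3 m[rain→φ5] = [T, T, T, T]
r3 m[rain→φ6] = [T, T, T, T]
r3 m[wind→φ3] = [T, T, T, T]
fixed point reached at round 3
b[wind] = ⊗ incoming = [T, T, F, T]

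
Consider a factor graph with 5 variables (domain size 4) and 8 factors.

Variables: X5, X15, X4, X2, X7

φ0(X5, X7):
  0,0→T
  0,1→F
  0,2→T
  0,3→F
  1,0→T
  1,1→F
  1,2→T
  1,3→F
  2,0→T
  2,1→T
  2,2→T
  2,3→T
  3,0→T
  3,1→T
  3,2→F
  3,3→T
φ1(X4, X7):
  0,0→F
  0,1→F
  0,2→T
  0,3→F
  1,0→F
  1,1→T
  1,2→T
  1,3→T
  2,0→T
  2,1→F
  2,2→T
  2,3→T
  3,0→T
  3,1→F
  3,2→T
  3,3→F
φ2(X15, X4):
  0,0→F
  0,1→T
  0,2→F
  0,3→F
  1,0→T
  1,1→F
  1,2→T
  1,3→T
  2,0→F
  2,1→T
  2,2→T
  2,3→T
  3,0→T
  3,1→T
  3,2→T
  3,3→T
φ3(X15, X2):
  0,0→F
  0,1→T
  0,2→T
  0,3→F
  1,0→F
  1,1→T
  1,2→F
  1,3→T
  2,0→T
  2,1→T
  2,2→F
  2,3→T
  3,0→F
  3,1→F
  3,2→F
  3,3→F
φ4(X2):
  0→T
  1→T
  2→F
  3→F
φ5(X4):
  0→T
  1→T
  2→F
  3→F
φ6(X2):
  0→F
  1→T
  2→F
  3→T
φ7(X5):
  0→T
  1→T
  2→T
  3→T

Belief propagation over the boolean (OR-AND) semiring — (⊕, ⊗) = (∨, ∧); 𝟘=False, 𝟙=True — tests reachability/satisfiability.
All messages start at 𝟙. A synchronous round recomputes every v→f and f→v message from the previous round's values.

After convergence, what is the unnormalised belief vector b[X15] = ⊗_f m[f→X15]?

b[X15] = [T, T, T, F]

init: all messages = 𝟙 over 4 values
r1 m[φ0→X5] = [T, T, T, T]
r1 m[φ0→X7] = [T, T, T, T]
r1 m[φ1→X4] = [T, T, T, T]
r1 m[φ1→X7] = [T, T, T, T]
r1 m[φ2→X15] = [T, T, T, T]
r1 m[φ2→X4] = [T, T, T, T]
r1 m[φ3→X15] = [T, T, T, F]
r1 m[φ3→X2] = [T, T, T, T]
r1 m[φ4→X2] = [T, T, F, F]
r1 m[φ5→X4] = [T, T, F, F]
r1 m[φ6→X2] = [F, T, F, T]
r1 m[φ7→X5] = [T, T, T, T]
r1 m[X5→φ0] = [T, T, T, T]
r1 m[X5→φ7] = [T, T, T, T]
r1 m[X15→φ2] = [T, T, T, T]
r1 m[X15→φ3] = [T, T, T, T]
r1 m[X4→φ1] = [T, T, T, T]
r1 m[X4→φ2] = [T, T, T, T]
r1 m[X4→φ5] = [T, T, T, T]
r1 m[X2→φ3] = [T, T, T, T]
r1 m[X2→φ4] = [T, T, T, T]
r1 m[X2→φ6] = [T, T, T, T]
r1 m[X7→φ0] = [T, T, T, T]
r1 m[X7→φ1] = [T, T, T, T]
r2 m[φ0→X5] = [T, T, T, T]
r2 m[φ0→X7] = [T, T, T, T]
r2 m[φ1→X4] = [T, T, T, T]
r2 m[φ1→X7] = [T, T, T, T]
r2 m[φ2→X15] = [T, T, T, T]
r2 m[φ2→X4] = [T, T, T, T]
r2 m[φ3→X15] = [T, T, T, F]
r2 m[φ3→X2] = [T, T, T, T]
r2 m[φ4→X2] = [T, T, F, F]
r2 m[φ5→X4] = [T, T, F, F]
r2 m[φ6→X2] = [F, T, F, T]
r2 m[φ7→X5] = [T, T, T, T]
r2 m[X5→φ0] = [T, T, T, T]
r2 m[X5→φ7] = [T, T, T, T]
r2 m[X15→φ2] = [T, T, T, F]
r2 m[X15→φ3] = [T, T, T, T]
r2 m[X4→φ1] = [T, T, F, F]
r2 m[X4→φ2] = [T, T, F, F]
r2 m[X4→φ5] = [T, T, T, T]
r2 m[X2→φ3] = [F, T, F, F]
r2 m[X2→φ4] = [F, T, F, T]
r2 m[X2→φ6] = [T, T, F, F]
r2 m[X7→φ0] = [T, T, T, T]
r2 m[X7→φ1] = [T, T, T, T]
r3 m[φ0→X5] = [T, T, T, T]
r3 m[φ0→X7] = [T, T, T, T]
r3 m[φ1→X4] = [T, T, T, T]
r3 m[φ1→X7] = [F, T, T, T]
r3 m[φ2→X15] = [T, T, T, T]
r3 m[φ2→X4] = [T, T, T, T]
r3 m[φ3→X15] = [T, T, T, F]
r3 m[φ3→X2] = [T, T, T, T]
r3 m[φ4→X2] = [T, T, F, F]
r3 m[φ5→X4] = [T, T, F, F]
r3 m[φ6→X2] = [F, T, F, T]
r3 m[φ7→X5] = [T, T, T, T]
r3 m[X5→φ0] = [T, T, T, T]
r3 m[X5→φ7] = [T, T, T, T]
r3 m[X15→φ2] = [T, T, T, F]
r3 m[X15→φ3] = [T, T, T, T]
r3 m[X4→φ1] = [T, T, F, F]
r3 m[X4→φ2] = [T, T, F, F]
r3 m[X4→φ5] = [T, T, T, T]
r3 m[X2→φ3] = [F, T, F, F]
r3 m[X2→φ4] = [F, T, F, T]
r3 m[X2→φ6] = [T, T, F, F]
r3 m[X7→φ0] = [T, T, T, T]
r3 m[X7→φ1] = [T, T, T, T]
r4 m[φ0→X5] = [T, T, T, T]
r4 m[φ0→X7] = [T, T, T, T]
r4 m[φ1→X4] = [T, T, T, T]
r4 m[φ1→X7] = [F, T, T, T]
r4 m[φ2→X15] = [T, T, T, T]
r4 m[φ2→X4] = [T, T, T, T]
r4 m[φ3→X15] = [T, T, T, F]
r4 m[φ3→X2] = [T, T, T, T]
r4 m[φ4→X2] = [T, T, F, F]
r4 m[φ5→X4] = [T, T, F, F]
r4 m[φ6→X2] = [F, T, F, T]
r4 m[φ7→X5] = [T, T, T, T]
r4 m[X5→φ0] = [T, T, T, T]
r4 m[X5→φ7] = [T, T, T, T]
r4 m[X15→φ2] = [T, T, T, F]
r4 m[X15→φ3] = [T, T, T, T]
r4 m[X4→φ1] = [T, T, F, F]
r4 m[X4→φ2] = [T, T, F, F]
r4 m[X4→φ5] = [T, T, T, T]
r4 m[X2→φ3] = [F, T, F, F]
r4 m[X2→φ4] = [F, T, F, T]
r4 m[X2→φ6] = [T, T, F, F]
r4 m[X7→φ0] = [F, T, T, T]
r4 m[X7→φ1] = [T, T, T, T]
r5 m[φ0→X5] = [T, T, T, T]
r5 m[φ0→X7] = [T, T, T, T]
r5 m[φ1→X4] = [T, T, T, T]
r5 m[φ1→X7] = [F, T, T, T]
r5 m[φ2→X15] = [T, T, T, T]
r5 m[φ2→X4] = [T, T, T, T]
r5 m[φ3→X15] = [T, T, T, F]
r5 m[φ3→X2] = [T, T, T, T]
r5 m[φ4→X2] = [T, T, F, F]
r5 m[φ5→X4] = [T, T, F, F]
r5 m[φ6→X2] = [F, T, F, T]
r5 m[φ7→X5] = [T, T, T, T]
r5 m[X5→φ0] = [T, T, T, T]
r5 m[X5→φ7] = [T, T, T, T]
r5 m[X15→φ2] = [T, T, T, F]
r5 m[X15→φ3] = [T, T, T, T]
r5 m[X4→φ1] = [T, T, F, F]
r5 m[X4→φ2] = [T, T, F, F]
r5 m[X4→φ5] = [T, T, T, T]
r5 m[X2→φ3] = [F, T, F, F]
r5 m[X2→φ4] = [F, T, F, T]
r5 m[X2→φ6] = [T, T, F, F]
r5 m[X7→φ0] = [F, T, T, T]
r5 m[X7→φ1] = [T, T, T, T]
fixed point reached at round 5
b[X15] = ⊗ incoming = [T, T, T, F]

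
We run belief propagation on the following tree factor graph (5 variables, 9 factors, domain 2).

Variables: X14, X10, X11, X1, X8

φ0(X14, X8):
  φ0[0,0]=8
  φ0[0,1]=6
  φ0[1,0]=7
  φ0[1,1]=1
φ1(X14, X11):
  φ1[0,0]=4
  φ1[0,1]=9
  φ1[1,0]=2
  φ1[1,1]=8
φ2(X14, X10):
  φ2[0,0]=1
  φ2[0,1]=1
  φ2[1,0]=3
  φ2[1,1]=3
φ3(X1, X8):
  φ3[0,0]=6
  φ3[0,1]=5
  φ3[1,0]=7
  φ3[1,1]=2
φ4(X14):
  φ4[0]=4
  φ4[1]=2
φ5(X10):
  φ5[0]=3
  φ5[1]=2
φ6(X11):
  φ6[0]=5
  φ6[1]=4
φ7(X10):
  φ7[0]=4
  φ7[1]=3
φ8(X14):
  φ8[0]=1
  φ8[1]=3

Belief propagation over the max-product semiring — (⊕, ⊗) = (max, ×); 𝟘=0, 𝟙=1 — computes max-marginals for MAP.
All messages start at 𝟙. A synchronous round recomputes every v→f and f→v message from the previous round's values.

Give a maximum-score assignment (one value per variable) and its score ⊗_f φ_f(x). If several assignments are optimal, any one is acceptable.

init: all messages = 𝟙 over 2 values
r1 m[φ0→X14] = [8, 7]
r1 m[φ0→X8] = [8, 6]
r1 m[φ1→X14] = [9, 8]
r1 m[φ1→X11] = [4, 9]
r1 m[φ2→X14] = [1, 3]
r1 m[φ2→X10] = [3, 3]
r1 m[φ3→X1] = [6, 7]
r1 m[φ3→X8] = [7, 5]
r1 m[φ4→X14] = [4, 2]
r1 m[φ5→X10] = [3, 2]
r1 m[φ6→X11] = [5, 4]
r1 m[φ7→X10] = [4, 3]
r1 m[φ8→X14] = [1, 3]
r1 m[X14→φ0] = [1, 1]
r1 m[X14→φ1] = [1, 1]
r1 m[X14→φ2] = [1, 1]
r1 m[X14→φ4] = [1, 1]
r1 m[X14→φ8] = [1, 1]
r1 m[X10→φ2] = [1, 1]
r1 m[X10→φ5] = [1, 1]
r1 m[X10→φ7] = [1, 1]
r1 m[X11→φ1] = [1, 1]
r1 m[X11→φ6] = [1, 1]
r1 m[X1→φ3] = [1, 1]
r1 m[X8→φ0] = [1, 1]
r1 m[X8→φ3] = [1, 1]
r2 m[φ0→X14] = [8, 7]
r2 m[φ0→X8] = [8, 6]
r2 m[φ1→X14] = [9, 8]
r2 m[φ1→X11] = [4, 9]
r2 m[φ2→X14] = [1, 3]
r2 m[φ2→X10] = [3, 3]
r2 m[φ3→X1] = [6, 7]
r2 m[φ3→X8] = [7, 5]
r2 m[φ4→X14] = [4, 2]
r2 m[φ5→X10] = [3, 2]
r2 m[φ6→X11] = [5, 4]
r2 m[φ7→X10] = [4, 3]
r2 m[φ8→X14] = [1, 3]
r2 m[X14→φ0] = [36, 144]
r2 m[X14→φ1] = [32, 126]
r2 m[X14→φ2] = [288, 336]
r2 m[X14→φ4] = [72, 504]
r2 m[X14→φ8] = [288, 336]
r2 m[X10→φ2] = [12, 6]
r2 m[X10→φ5] = [12, 9]
r2 m[X10→φ7] = [9, 6]
r2 m[X11→φ1] = [5, 4]
r2 m[X11→φ6] = [4, 9]
r2 m[X1→φ3] = [1, 1]
r2 m[X8→φ0] = [7, 5]
r2 m[X8→φ3] = [8, 6]
r3 m[φ0→X14] = [56, 49]
r3 m[φ0→X8] = [1008, 216]
r3 m[φ1→X14] = [36, 32]
r3 m[φ1→X11] = [252, 1008]
r3 m[φ2→X14] = [12, 36]
r3 m[φ2→X10] = [1008, 1008]
r3 m[φ3→X1] = [48, 56]
r3 m[φ3→X8] = [7, 5]
r3 m[φ4→X14] = [4, 2]
r3 m[φ5→X10] = [3, 2]
r3 m[φ6→X11] = [5, 4]
r3 m[φ7→X10] = [4, 3]
r3 m[φ8→X14] = [1, 3]
r3 m[X14→φ0] = [36, 144]
r3 m[X14→φ1] = [32, 126]
r3 m[X14→φ2] = [288, 336]
r3 m[X14→φ4] = [72, 504]
r3 m[X14→φ8] = [288, 336]
r3 m[X10→φ2] = [12, 6]
r3 m[X10→φ5] = [12, 9]
r3 m[X10→φ7] = [9, 6]
r3 m[X11→φ1] = [5, 4]
r3 m[X11→φ6] = [4, 9]
r3 m[X1→φ3] = [1, 1]
r3 m[X8→φ0] = [7, 5]
r3 m[X8→φ3] = [8, 6]
r4 m[φ0→X14] = [56, 49]
r4 m[φ0→X8] = [1008, 216]
r4 m[φ1→X14] = [36, 32]
r4 m[φ1→X11] = [252, 1008]
r4 m[φ2→X14] = [12, 36]
r4 m[φ2→X10] = [1008, 1008]
r4 m[φ3→X1] = [48, 56]
r4 m[φ3→X8] = [7, 5]
r4 m[φ4→X14] = [4, 2]
r4 m[φ5→X10] = [3, 2]
r4 m[φ6→X11] = [5, 4]
r4 m[φ7→X10] = [4, 3]
r4 m[φ8→X14] = [1, 3]
r4 m[X14→φ0] = [1728, 6912]
r4 m[X14→φ1] = [2688, 10584]
r4 m[X14→φ2] = [8064, 9408]
r4 m[X14→φ4] = [24192, 169344]
r4 m[X14→φ8] = [96768, 112896]
r4 m[X10→φ2] = [12, 6]
r4 m[X10→φ5] = [4032, 3024]
r4 m[X10→φ7] = [3024, 2016]
r4 m[X11→φ1] = [5, 4]
r4 m[X11→φ6] = [252, 1008]
r4 m[X1→φ3] = [1, 1]
r4 m[X8→φ0] = [7, 5]
r4 m[X8→φ3] = [1008, 216]
r5 m[φ0→X14] = [56, 49]
r5 m[φ0→X8] = [48384, 10368]
r5 m[φ1→X14] = [36, 32]
r5 m[φ1→X11] = [21168, 84672]
r5 m[φ2→X14] = [12, 36]
r5 m[φ2→X10] = [28224, 28224]
r5 m[φ3→X1] = [6048, 7056]
r5 m[φ3→X8] = [7, 5]
r5 m[φ4→X14] = [4, 2]
r5 m[φ5→X10] = [3, 2]
r5 m[φ6→X11] = [5, 4]
r5 m[φ7→X10] = [4, 3]
r5 m[φ8→X14] = [1, 3]
r5 m[X14→φ0] = [1728, 6912]
r5 m[X14→φ1] = [2688, 10584]
r5 m[X14→φ2] = [8064, 9408]
r5 m[X14→φ4] = [24192, 169344]
r5 m[X14→φ8] = [96768, 112896]
r5 m[X10→φ2] = [12, 6]
r5 m[X10→φ5] = [4032, 3024]
r5 m[X10→φ7] = [3024, 2016]
r5 m[X11→φ1] = [5, 4]
r5 m[X11→φ6] = [252, 1008]
r5 m[X1→φ3] = [1, 1]
r5 m[X8→φ0] = [7, 5]
r5 m[X8→φ3] = [1008, 216]
r6 m[φ0→X14] = [56, 49]
r6 m[φ0→X8] = [48384, 10368]
r6 m[φ1→X14] = [36, 32]
r6 m[φ1→X11] = [21168, 84672]
r6 m[φ2→X14] = [12, 36]
r6 m[φ2→X10] = [28224, 28224]
r6 m[φ3→X1] = [6048, 7056]
r6 m[φ3→X8] = [7, 5]
r6 m[φ4→X14] = [4, 2]
r6 m[φ5→X10] = [3, 2]
r6 m[φ6→X11] = [5, 4]
r6 m[φ7→X10] = [4, 3]
r6 m[φ8→X14] = [1, 3]
r6 m[X14→φ0] = [1728, 6912]
r6 m[X14→φ1] = [2688, 10584]
r6 m[X14→φ2] = [8064, 9408]
r6 m[X14→φ4] = [24192, 169344]
r6 m[X14→φ8] = [96768, 112896]
r6 m[X10→φ2] = [12, 6]
r6 m[X10→φ5] = [112896, 84672]
r6 m[X10→φ7] = [84672, 56448]
r6 m[X11→φ1] = [5, 4]
r6 m[X11→φ6] = [21168, 84672]
r6 m[X1→φ3] = [1, 1]
r6 m[X8→φ0] = [7, 5]
r6 m[X8→φ3] = [48384, 10368]
r7 m[φ0→X14] = [56, 49]
r7 m[φ0→X8] = [48384, 10368]
r7 m[φ1→X14] = [36, 32]
r7 m[φ1→X11] = [21168, 84672]
r7 m[φ2→X14] = [12, 36]
r7 m[φ2→X10] = [28224, 28224]
r7 m[φ3→X1] = [290304, 338688]
r7 m[φ3→X8] = [7, 5]
r7 m[φ4→X14] = [4, 2]
r7 m[φ5→X10] = [3, 2]
r7 m[φ6→X11] = [5, 4]
r7 m[φ7→X10] = [4, 3]
r7 m[φ8→X14] = [1, 3]
r7 m[X14→φ0] = [1728, 6912]
r7 m[X14→φ1] = [2688, 10584]
r7 m[X14→φ2] = [8064, 9408]
r7 m[X14→φ4] = [24192, 169344]
r7 m[X14→φ8] = [96768, 112896]
r7 m[X10→φ2] = [12, 6]
r7 m[X10→φ5] = [112896, 84672]
r7 m[X10→φ7] = [84672, 56448]
r7 m[X11→φ1] = [5, 4]
r7 m[X11→φ6] = [21168, 84672]
r7 m[X1→φ3] = [1, 1]
r7 m[X8→φ0] = [7, 5]
r7 m[X8→φ3] = [48384, 10368]
r8 m[φ0→X14] = [56, 49]
r8 m[φ0→X8] = [48384, 10368]
r8 m[φ1→X14] = [36, 32]
r8 m[φ1→X11] = [21168, 84672]
r8 m[φ2→X14] = [12, 36]
r8 m[φ2→X10] = [28224, 28224]
r8 m[φ3→X1] = [290304, 338688]
r8 m[φ3→X8] = [7, 5]
r8 m[φ4→X14] = [4, 2]
r8 m[φ5→X10] = [3, 2]
r8 m[φ6→X11] = [5, 4]
r8 m[φ7→X10] = [4, 3]
r8 m[φ8→X14] = [1, 3]
r8 m[X14→φ0] = [1728, 6912]
r8 m[X14→φ1] = [2688, 10584]
r8 m[X14→φ2] = [8064, 9408]
r8 m[X14→φ4] = [24192, 169344]
r8 m[X14→φ8] = [96768, 112896]
r8 m[X10→φ2] = [12, 6]
r8 m[X10→φ5] = [112896, 84672]
r8 m[X10→φ7] = [84672, 56448]
r8 m[X11→φ1] = [5, 4]
r8 m[X11→φ6] = [21168, 84672]
r8 m[X1→φ3] = [1, 1]
r8 m[X8→φ0] = [7, 5]
r8 m[X8→φ3] = [48384, 10368]
fixed point reached at round 8
traceback from X14: (X14=1, X10=0, X11=1, X1=1, X8=0), score=338688

assignment: (X14=1, X10=0, X11=1, X1=1, X8=0); score = 338688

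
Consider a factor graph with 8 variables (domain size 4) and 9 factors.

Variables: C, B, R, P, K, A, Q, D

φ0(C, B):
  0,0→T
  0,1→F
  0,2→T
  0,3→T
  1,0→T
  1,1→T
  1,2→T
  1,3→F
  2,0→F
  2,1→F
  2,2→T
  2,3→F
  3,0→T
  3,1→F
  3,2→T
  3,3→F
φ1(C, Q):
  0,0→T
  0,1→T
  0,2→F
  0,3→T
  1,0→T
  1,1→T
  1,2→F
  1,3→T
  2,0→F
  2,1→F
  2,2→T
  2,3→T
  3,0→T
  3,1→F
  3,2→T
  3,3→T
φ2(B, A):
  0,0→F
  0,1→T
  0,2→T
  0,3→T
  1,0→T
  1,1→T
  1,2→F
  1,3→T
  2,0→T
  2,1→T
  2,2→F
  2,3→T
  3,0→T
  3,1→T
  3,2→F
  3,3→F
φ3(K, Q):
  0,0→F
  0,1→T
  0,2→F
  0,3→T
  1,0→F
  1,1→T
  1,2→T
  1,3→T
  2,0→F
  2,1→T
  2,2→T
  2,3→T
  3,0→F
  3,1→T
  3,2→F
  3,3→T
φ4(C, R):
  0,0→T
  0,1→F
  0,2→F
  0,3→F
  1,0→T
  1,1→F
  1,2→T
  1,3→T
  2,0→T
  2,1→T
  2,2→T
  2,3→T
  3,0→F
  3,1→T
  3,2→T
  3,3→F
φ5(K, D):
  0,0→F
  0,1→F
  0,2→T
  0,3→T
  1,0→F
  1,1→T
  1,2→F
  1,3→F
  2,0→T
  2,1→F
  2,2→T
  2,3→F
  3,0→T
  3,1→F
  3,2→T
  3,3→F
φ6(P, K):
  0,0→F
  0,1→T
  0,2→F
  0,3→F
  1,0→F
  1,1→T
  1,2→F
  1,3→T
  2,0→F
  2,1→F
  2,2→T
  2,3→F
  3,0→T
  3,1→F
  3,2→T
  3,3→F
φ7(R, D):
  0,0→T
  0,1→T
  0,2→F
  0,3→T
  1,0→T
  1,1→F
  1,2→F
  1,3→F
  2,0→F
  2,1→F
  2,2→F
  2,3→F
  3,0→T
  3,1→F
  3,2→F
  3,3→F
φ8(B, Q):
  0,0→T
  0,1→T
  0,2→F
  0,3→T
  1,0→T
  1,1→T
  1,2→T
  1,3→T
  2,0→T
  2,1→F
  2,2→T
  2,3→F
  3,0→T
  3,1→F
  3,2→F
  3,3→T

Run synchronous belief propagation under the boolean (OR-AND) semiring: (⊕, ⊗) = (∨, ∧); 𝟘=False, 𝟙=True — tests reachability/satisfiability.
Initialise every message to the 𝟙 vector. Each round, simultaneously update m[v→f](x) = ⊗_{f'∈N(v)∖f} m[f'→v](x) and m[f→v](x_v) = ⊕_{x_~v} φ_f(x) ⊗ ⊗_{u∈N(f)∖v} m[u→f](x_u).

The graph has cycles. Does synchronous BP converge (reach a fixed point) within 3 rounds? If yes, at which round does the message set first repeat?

CONVERGED at round 3

init: all messages = 𝟙 over 4 values
r1 m[φ0→C] = [T, T, T, T]
r1 m[φ0→B] = [T, T, T, T]
r1 m[φ1→C] = [T, T, T, T]
r1 m[φ1→Q] = [T, T, T, T]
r1 m[φ2→B] = [T, T, T, T]
r1 m[φ2→A] = [T, T, T, T]
r1 m[φ3→K] = [T, T, T, T]
r1 m[φ3→Q] = [F, T, T, T]
r1 m[φ4→C] = [T, T, T, T]
r1 m[φ4→R] = [T, T, T, T]
r1 m[φ5→K] = [T, T, T, T]
r1 m[φ5→D] = [T, T, T, T]
r1 m[φ6→P] = [T, T, T, T]
r1 m[φ6→K] = [T, T, T, T]
r1 m[φ7→R] = [T, T, F, T]
r1 m[φ7→D] = [T, T, F, T]
r1 m[φ8→B] = [T, T, T, T]
r1 m[φ8→Q] = [T, T, T, T]
r1 m[C→φ0] = [T, T, T, T]
r1 m[C→φ1] = [T, T, T, T]
r1 m[C→φ4] = [T, T, T, T]
r1 m[B→φ0] = [T, T, T, T]
r1 m[B→φ2] = [T, T, T, T]
r1 m[B→φ8] = [T, T, T, T]
r1 m[R→φ4] = [T, T, T, T]
r1 m[R→φ7] = [T, T, T, T]
r1 m[P→φ6] = [T, T, T, T]
r1 m[K→φ3] = [T, T, T, T]
r1 m[K→φ5] = [T, T, T, T]
r1 m[K→φ6] = [T, T, T, T]
r1 m[A→φ2] = [T, T, T, T]
r1 m[Q→φ1] = [T, T, T, T]
r1 m[Q→φ3] = [T, T, T, T]
r1 m[Q→φ8] = [T, T, T, T]
r1 m[D→φ5] = [T, T, T, T]
r1 m[D→φ7] = [T, T, T, T]
r2 m[φ0→C] = [T, T, T, T]
r2 m[φ0→B] = [T, T, T, T]
r2 m[φ1→C] = [T, T, T, T]
r2 m[φ1→Q] = [T, T, T, T]
r2 m[φ2→B] = [T, T, T, T]
r2 m[φ2→A] = [T, T, T, T]
r2 m[φ3→K] = [T, T, T, T]
r2 m[φ3→Q] = [F, T, T, T]
r2 m[φ4→C] = [T, T, T, T]
r2 m[φ4→R] = [T, T, T, T]
r2 m[φ5→K] = [T, T, T, T]
r2 m[φ5→D] = [T, T, T, T]
r2 m[φ6→P] = [T, T, T, T]
r2 m[φ6→K] = [T, T, T, T]
r2 m[φ7→R] = [T, T, F, T]
r2 m[φ7→D] = [T, T, F, T]
r2 m[φ8→B] = [T, T, T, T]
r2 m[φ8→Q] = [T, T, T, T]
r2 m[C→φ0] = [T, T, T, T]
r2 m[C→φ1] = [T, T, T, T]
r2 m[C→φ4] = [T, T, T, T]
r2 m[B→φ0] = [T, T, T, T]
r2 m[B→φ2] = [T, T, T, T]
r2 m[B→φ8] = [T, T, T, T]
r2 m[R→φ4] = [T, T, F, T]
r2 m[R→φ7] = [T, T, T, T]
r2 m[P→φ6] = [T, T, T, T]
r2 m[K→φ3] = [T, T, T, T]
r2 m[K→φ5] = [T, T, T, T]
r2 m[K→φ6] = [T, T, T, T]
r2 m[A→φ2] = [T, T, T, T]
r2 m[Q→φ1] = [F, T, T, T]
r2 m[Q→φ3] = [T, T, T, T]
r2 m[Q→φ8] = [F, T, T, T]
r2 m[D→φ5] = [T, T, F, T]
r2 m[D→φ7] = [T, T, T, T]
r3 m[φ0→C] = [T, T, T, T]
r3 m[φ0→B] = [T, T, T, T]
r3 m[φ1→C] = [T, T, T, T]
r3 m[φ1→Q] = [T, T, T, T]
r3 m[φ2→B] = [T, T, T, T]
r3 m[φ2→A] = [T, T, T, T]
r3 m[φ3→K] = [T, T, T, T]
r3 m[φ3→Q] = [F, T, T, T]
r3 m[φ4→C] = [T, T, T, T]
r3 m[φ4→R] = [T, T, T, T]
r3 m[φ5→K] = [T, T, T, T]
r3 m[φ5→D] = [T, T, T, T]
r3 m[φ6→P] = [T, T, T, T]
r3 m[φ6→K] = [T, T, T, T]
r3 m[φ7→R] = [T, T, F, T]
r3 m[φ7→D] = [T, T, F, T]
r3 m[φ8→B] = [T, T, T, T]
r3 m[φ8→Q] = [T, T, T, T]
r3 m[C→φ0] = [T, T, T, T]
r3 m[C→φ1] = [T, T, T, T]
r3 m[C→φ4] = [T, T, T, T]
r3 m[B→φ0] = [T, T, T, T]
r3 m[B→φ2] = [T, T, T, T]
r3 m[B→φ8] = [T, T, T, T]
r3 m[R→φ4] = [T, T, F, T]
r3 m[R→φ7] = [T, T, T, T]
r3 m[P→φ6] = [T, T, T, T]
r3 m[K→φ3] = [T, T, T, T]
r3 m[K→φ5] = [T, T, T, T]
r3 m[K→φ6] = [T, T, T, T]
r3 m[A→φ2] = [T, T, T, T]
r3 m[Q→φ1] = [F, T, T, T]
r3 m[Q→φ3] = [T, T, T, T]
r3 m[Q→φ8] = [F, T, T, T]
r3 m[D→φ5] = [T, T, F, T]
r3 m[D→φ7] = [T, T, T, T]
fixed point reached at round 3
messages reach a fixed point at round 3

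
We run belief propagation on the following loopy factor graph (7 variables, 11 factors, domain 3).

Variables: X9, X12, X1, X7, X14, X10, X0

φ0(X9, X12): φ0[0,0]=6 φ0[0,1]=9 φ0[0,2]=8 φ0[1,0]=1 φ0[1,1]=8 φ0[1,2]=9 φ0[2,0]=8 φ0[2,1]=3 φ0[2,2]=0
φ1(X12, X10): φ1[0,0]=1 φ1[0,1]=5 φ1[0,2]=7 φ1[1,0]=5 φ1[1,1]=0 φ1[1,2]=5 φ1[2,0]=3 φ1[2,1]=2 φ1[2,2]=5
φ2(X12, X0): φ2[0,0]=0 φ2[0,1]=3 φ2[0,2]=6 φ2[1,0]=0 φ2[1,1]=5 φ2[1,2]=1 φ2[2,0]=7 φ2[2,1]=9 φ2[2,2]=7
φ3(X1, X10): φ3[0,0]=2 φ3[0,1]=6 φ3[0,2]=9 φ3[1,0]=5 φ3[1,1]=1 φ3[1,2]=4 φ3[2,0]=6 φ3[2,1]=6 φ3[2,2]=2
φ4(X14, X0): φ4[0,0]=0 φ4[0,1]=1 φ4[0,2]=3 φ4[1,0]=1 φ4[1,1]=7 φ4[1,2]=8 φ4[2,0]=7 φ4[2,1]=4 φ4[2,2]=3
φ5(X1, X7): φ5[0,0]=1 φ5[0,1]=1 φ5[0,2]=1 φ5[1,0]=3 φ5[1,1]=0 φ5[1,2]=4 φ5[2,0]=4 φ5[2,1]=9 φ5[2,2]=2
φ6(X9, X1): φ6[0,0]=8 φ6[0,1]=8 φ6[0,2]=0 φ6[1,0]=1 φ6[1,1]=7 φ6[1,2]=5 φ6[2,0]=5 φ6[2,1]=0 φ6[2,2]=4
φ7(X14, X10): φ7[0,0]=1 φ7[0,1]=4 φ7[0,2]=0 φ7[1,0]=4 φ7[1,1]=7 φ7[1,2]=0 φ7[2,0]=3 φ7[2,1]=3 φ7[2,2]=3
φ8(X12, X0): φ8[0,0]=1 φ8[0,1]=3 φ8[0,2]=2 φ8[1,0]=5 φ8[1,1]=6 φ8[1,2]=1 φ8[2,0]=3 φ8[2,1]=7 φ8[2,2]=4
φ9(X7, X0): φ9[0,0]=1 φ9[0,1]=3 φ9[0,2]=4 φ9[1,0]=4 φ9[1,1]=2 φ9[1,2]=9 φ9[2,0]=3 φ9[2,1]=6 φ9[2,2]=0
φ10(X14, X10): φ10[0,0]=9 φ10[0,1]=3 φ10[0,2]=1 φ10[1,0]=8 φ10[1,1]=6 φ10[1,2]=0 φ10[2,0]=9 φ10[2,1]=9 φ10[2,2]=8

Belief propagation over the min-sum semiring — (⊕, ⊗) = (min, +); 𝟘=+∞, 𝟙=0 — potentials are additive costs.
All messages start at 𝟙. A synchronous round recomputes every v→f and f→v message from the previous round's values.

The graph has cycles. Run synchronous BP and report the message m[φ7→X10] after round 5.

init: all messages = 𝟙 over 3 values
r1 m[φ0→X9] = [6, 1, 0]
r1 m[φ0→X12] = [1, 3, 0]
r1 m[φ1→X12] = [1, 0, 2]
r1 m[φ1→X10] = [1, 0, 5]
r1 m[φ2→X12] = [0, 0, 7]
r1 m[φ2→X0] = [0, 3, 1]
r1 m[φ3→X1] = [2, 1, 2]
r1 m[φ3→X10] = [2, 1, 2]
r1 m[φ4→X14] = [0, 1, 3]
r1 m[φ4→X0] = [0, 1, 3]
r1 m[φ5→X1] = [1, 0, 2]
r1 m[φ5→X7] = [1, 0, 1]
r1 m[φ6→X9] = [0, 1, 0]
r1 m[φ6→X1] = [1, 0, 0]
r1 m[φ7→X14] = [0, 0, 3]
r1 m[φ7→X10] = [1, 3, 0]
r1 m[φ8→X12] = [1, 1, 3]
r1 m[φ8→X0] = [1, 3, 1]
r1 m[φ9→X7] = [1, 2, 0]
r1 m[φ9→X0] = [1, 2, 0]
r1 m[φ10→X14] = [1, 0, 8]
r1 m[φ10→X10] = [8, 3, 0]
r1 m[X9→φ0] = [0, 0, 0]
r1 m[X9→φ6] = [0, 0, 0]
r1 m[X12→φ0] = [0, 0, 0]
r1 m[X12→φ1] = [0, 0, 0]
r1 m[X12→φ2] = [0, 0, 0]
r1 m[X12→φ8] = [0, 0, 0]
r1 m[X1→φ3] = [0, 0, 0]
r1 m[X1→φ5] = [0, 0, 0]
r1 m[X1→φ6] = [0, 0, 0]
r1 m[X7→φ5] = [0, 0, 0]
r1 m[X7→φ9] = [0, 0, 0]
r1 m[X14→φ4] = [0, 0, 0]
r1 m[X14→φ7] = [0, 0, 0]
r1 m[X14→φ10] = [0, 0, 0]
r1 m[X10→φ1] = [0, 0, 0]
r1 m[X10→φ3] = [0, 0, 0]
r1 m[X10→φ7] = [0, 0, 0]
r1 m[X10→φ10] = [0, 0, 0]
r1 m[X0→φ2] = [0, 0, 0]
r1 m[X0→φ4] = [0, 0, 0]
r1 m[X0→φ8] = [0, 0, 0]
r1 m[X0→φ9] = [0, 0, 0]
r2 m[φ0→X9] = [6, 1, 0]
r2 m[φ0→X12] = [1, 3, 0]
r2 m[φ1→X12] = [1, 0, 2]
r2 m[φ1→X10] = [1, 0, 5]
r2 m[φ2→X12] = [0, 0, 7]
r2 m[φ2→X0] = [0, 3, 1]
r2 m[φ3→X1] = [2, 1, 2]
r2 m[φ3→X10] = [2, 1, 2]
r2 m[φ4→X14] = [0, 1, 3]
r2 m[φ4→X0] = [0, 1, 3]
r2 m[φ5→X1] = [1, 0, 2]
r2 m[φ5→X7] = [1, 0, 1]
r2 m[φ6→X9] = [0, 1, 0]
r2 m[φ6→X1] = [1, 0, 0]
r2 m[φ7→X14] = [0, 0, 3]
r2 m[φ7→X10] = [1, 3, 0]
r2 m[φ8→X12] = [1, 1, 3]
r2 m[φ8→X0] = [1, 3, 1]
r2 m[φ9→X7] = [1, 2, 0]
r2 m[φ9→X0] = [1, 2, 0]
r2 m[φ10→X14] = [1, 0, 8]
r2 m[φ10→X10] = [8, 3, 0]
r2 m[X9→φ0] = [0, 1, 0]
r2 m[X9→φ6] = [6, 1, 0]
r2 m[X12→φ0] = [2, 1, 12]
r2 m[X12→φ1] = [2, 4, 10]
r2 m[X12→φ2] = [3, 4, 5]
r2 m[X12→φ8] = [2, 3, 9]
r2 m[X1→φ3] = [2, 0, 2]
r2 m[X1→φ5] = [3, 1, 2]
r2 m[X1→φ6] = [3, 1, 4]
r2 m[X7→φ5] = [1, 2, 0]
r2 m[X7→φ9] = [1, 0, 1]
r2 m[X14→φ4] = [1, 0, 11]
r2 m[X14→φ7] = [1, 1, 11]
r2 m[X14→φ10] = [0, 1, 6]
r2 m[X10→φ1] = [11, 7, 2]
r2 m[X10→φ3] = [10, 6, 5]
r2 m[X10→φ7] = [11, 4, 7]
r2 m[X10→φ10] = [4, 4, 7]
r2 m[X0→φ2] = [2, 6, 4]
r2 m[X0→φ4] = [2, 8, 2]
r2 m[X0→φ8] = [1, 6, 4]
r2 m[X0→φ9] = [1, 7, 5]
r3 m[φ0→X9] = [8, 3, 4]
r3 m[φ0→X12] = [2, 3, 0]
r3 m[φ1→X12] = [9, 7, 7]
r3 m[φ1→X10] = [3, 4, 9]
r3 m[φ2→X12] = [2, 2, 9]
r3 m[φ2→X0] = [3, 6, 5]
r3 m[φ3→X1] = [12, 7, 7]
r3 m[φ3→X10] = [4, 1, 4]
r3 m[φ4→X14] = [2, 3, 5]
r3 m[φ4→X0] = [1, 2, 4]
r3 m[φ5→X1] = [1, 2, 2]
r3 m[φ5→X7] = [4, 1, 4]
r3 m[φ6→X9] = [4, 4, 1]
r3 m[φ6→X1] = [2, 0, 4]
r3 m[φ7→X14] = [7, 7, 7]
r3 m[φ7→X10] = [2, 5, 1]
r3 m[φ8→X12] = [2, 5, 4]
r3 m[φ8→X0] = [3, 5, 4]
r3 m[φ9→X7] = [2, 5, 4]
r3 m[φ9→X0] = [2, 2, 1]
r3 m[φ10→X14] = [7, 7, 13]
r3 m[φ10→X10] = [9, 3, 1]
r3 m[X9→φ0] = [0, 1, 0]
r3 m[X9→φ6] = [6, 1, 0]
r3 m[X12→φ0] = [2, 1, 12]
r3 m[X12→φ1] = [2, 4, 10]
r3 m[X12→φ2] = [3, 4, 5]
r3 m[X12→φ8] = [2, 3, 9]
r3 m[X1→φ3] = [2, 0, 2]
r3 m[X1→φ5] = [3, 1, 2]
r3 m[X1→φ6] = [3, 1, 4]
r3 m[X7→φ5] = [1, 2, 0]
r3 m[X7→φ9] = [1, 0, 1]
r3 m[X14→φ4] = [1, 0, 11]
r3 m[X14→φ7] = [1, 1, 11]
r3 m[X14→φ10] = [0, 1, 6]
r3 m[X10→φ1] = [11, 7, 2]
r3 m[X10→φ3] = [10, 6, 5]
r3 m[X10→φ7] = [11, 4, 7]
r3 m[X10→φ10] = [4, 4, 7]
r3 m[X0→φ2] = [2, 6, 4]
r3 m[X0→φ4] = [2, 8, 2]
r3 m[X0→φ8] = [1, 6, 4]
r3 m[X0→φ9] = [1, 7, 5]
r4 m[φ0→X9] = [8, 3, 4]
r4 m[φ0→X12] = [2, 3, 0]
r4 m[φ1→X12] = [9, 7, 7]
r4 m[φ1→X10] = [3, 4, 9]
r4 m[φ2→X12] = [2, 2, 9]
r4 m[φ2→X0] = [3, 6, 5]
r4 m[φ3→X1] = [12, 7, 7]
r4 m[φ3→X10] = [4, 1, 4]
r4 m[φ4→X14] = [2, 3, 5]
r4 m[φ4→X0] = [1, 2, 4]
r4 m[φ5→X1] = [1, 2, 2]
r4 m[φ5→X7] = [4, 1, 4]
r4 m[φ6→X9] = [4, 4, 1]
r4 m[φ6→X1] = [2, 0, 4]
r4 m[φ7→X14] = [7, 7, 7]
r4 m[φ7→X10] = [2, 5, 1]
r4 m[φ8→X12] = [2, 5, 4]
r4 m[φ8→X0] = [3, 5, 4]
r4 m[φ9→X7] = [2, 5, 4]
r4 m[φ9→X0] = [2, 2, 1]
r4 m[φ10→X14] = [7, 7, 13]
r4 m[φ10→X10] = [9, 3, 1]
r4 m[X9→φ0] = [4, 4, 1]
r4 m[X9→φ6] = [8, 3, 4]
r4 m[X12→φ0] = [13, 14, 20]
r4 m[X12→φ1] = [6, 10, 13]
r4 m[X12→φ2] = [13, 15, 11]
r4 m[X12→φ8] = [13, 12, 16]
r4 m[X1→φ3] = [3, 2, 6]
r4 m[X1→φ5] = [14, 7, 11]
r4 m[X1→φ6] = [13, 9, 9]
r4 m[X7→φ5] = [2, 5, 4]
r4 m[X7→φ9] = [4, 1, 4]
r4 m[X14→φ4] = [14, 14, 20]
r4 m[X14→φ7] = [9, 10, 18]
r4 m[X14→φ10] = [9, 10, 12]
r4 m[X10→φ1] = [15, 9, 6]
r4 m[X10→φ3] = [14, 12, 11]
r4 m[X10→φ7] = [16, 8, 14]
r4 m[X10→φ10] = [9, 10, 14]
r4 m[X0→φ2] = [6, 9, 9]
r4 m[X0→φ4] = [8, 13, 10]
r4 m[X0→φ8] = [6, 10, 10]
r4 m[X0→φ9] = [7, 13, 13]
r5 m[φ0→X9] = [19, 14, 17]
r5 m[φ0→X12] = [5, 4, 1]
r5 m[φ1→X12] = [13, 9, 11]
r5 m[φ1→X10] = [7, 10, 13]
r5 m[φ2→X12] = [6, 6, 13]
r5 m[φ2→X0] = [13, 16, 16]
r5 m[φ3→X1] = [16, 13, 13]
r5 m[φ3→X10] = [5, 3, 6]
r5 m[φ4→X14] = [8, 9, 13]
r5 m[φ4→X0] = [14, 15, 17]
r5 m[φ5→X1] = [3, 5, 6]
r5 m[φ5→X7] = [10, 7, 11]
r5 m[φ6→X9] = [9, 14, 9]
r5 m[φ6→X1] = [4, 4, 8]
r5 m[φ7→X14] = [12, 14, 11]
r5 m[φ7→X10] = [10, 13, 9]
r5 m[φ8→X12] = [7, 11, 9]
r5 m[φ8→X0] = [14, 16, 13]
r5 m[φ9→X7] = [8, 11, 10]
r5 m[φ9→X0] = [5, 3, 4]
r5 m[φ10→X14] = [13, 14, 18]
r5 m[φ10→X10] = [18, 12, 10]
r5 m[X9→φ0] = [4, 4, 1]
r5 m[X9→φ6] = [8, 3, 4]
r5 m[X12→φ0] = [13, 14, 20]
r5 m[X12→φ1] = [6, 10, 13]
r5 m[X12→φ2] = [13, 15, 11]
r5 m[X12→φ8] = [13, 12, 16]
r5 m[X1→φ3] = [3, 2, 6]
r5 m[X1→φ5] = [14, 7, 11]
r5 m[X1→φ6] = [13, 9, 9]
r5 m[X7→φ5] = [2, 5, 4]
r5 m[X7→φ9] = [4, 1, 4]
r5 m[X14→φ4] = [14, 14, 20]
r5 m[X14→φ7] = [9, 10, 18]
r5 m[X14→φ10] = [9, 10, 12]
r5 m[X10→φ1] = [15, 9, 6]
r5 m[X10→φ3] = [14, 12, 11]
r5 m[X10→φ7] = [16, 8, 14]
r5 m[X10→φ10] = [9, 10, 14]
r5 m[X0→φ2] = [6, 9, 9]
r5 m[X0→φ4] = [8, 13, 10]
r5 m[X0→φ8] = [6, 10, 10]
r5 m[X0→φ9] = [7, 13, 13]

message @ round 5 = [10, 13, 9]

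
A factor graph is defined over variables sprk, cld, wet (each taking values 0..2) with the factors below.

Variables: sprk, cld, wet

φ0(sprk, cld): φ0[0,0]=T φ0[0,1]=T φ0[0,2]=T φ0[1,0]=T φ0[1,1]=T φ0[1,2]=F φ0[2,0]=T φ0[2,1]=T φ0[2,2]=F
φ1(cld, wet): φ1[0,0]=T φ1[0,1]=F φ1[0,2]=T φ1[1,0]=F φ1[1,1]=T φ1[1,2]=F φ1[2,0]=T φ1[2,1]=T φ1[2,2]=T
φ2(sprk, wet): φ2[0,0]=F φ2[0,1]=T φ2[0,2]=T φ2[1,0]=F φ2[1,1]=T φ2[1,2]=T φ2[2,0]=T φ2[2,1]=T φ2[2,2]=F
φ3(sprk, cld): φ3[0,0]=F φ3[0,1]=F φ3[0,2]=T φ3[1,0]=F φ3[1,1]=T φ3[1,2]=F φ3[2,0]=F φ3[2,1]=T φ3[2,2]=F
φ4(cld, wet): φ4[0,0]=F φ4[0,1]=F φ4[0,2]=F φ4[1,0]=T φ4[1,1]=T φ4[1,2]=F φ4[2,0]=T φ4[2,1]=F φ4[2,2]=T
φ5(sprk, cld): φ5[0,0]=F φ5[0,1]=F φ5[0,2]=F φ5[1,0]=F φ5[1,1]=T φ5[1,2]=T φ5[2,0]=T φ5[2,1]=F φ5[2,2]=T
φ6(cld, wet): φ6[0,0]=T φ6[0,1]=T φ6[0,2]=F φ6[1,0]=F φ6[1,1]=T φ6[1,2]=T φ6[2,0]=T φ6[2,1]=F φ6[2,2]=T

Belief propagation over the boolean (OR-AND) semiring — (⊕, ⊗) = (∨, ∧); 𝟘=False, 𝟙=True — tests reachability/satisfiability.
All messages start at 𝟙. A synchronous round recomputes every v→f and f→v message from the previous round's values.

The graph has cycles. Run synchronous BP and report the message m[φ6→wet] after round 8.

init: all messages = 𝟙 over 3 values
r1 m[φ0→sprk] = [T, T, T]
r1 m[φ0→cld] = [T, T, T]
r1 m[φ1→cld] = [T, T, T]
r1 m[φ1→wet] = [T, T, T]
r1 m[φ2→sprk] = [T, T, T]
r1 m[φ2→wet] = [T, T, T]
r1 m[φ3→sprk] = [T, T, T]
r1 m[φ3→cld] = [F, T, T]
r1 m[φ4→cld] = [F, T, T]
r1 m[φ4→wet] = [T, T, T]
r1 m[φ5→sprk] = [F, T, T]
r1 m[φ5→cld] = [T, T, T]
r1 m[φ6→cld] = [T, T, T]
r1 m[φ6→wet] = [T, T, T]
r1 m[sprk→φ0] = [T, T, T]
r1 m[sprk→φ2] = [T, T, T]
r1 m[sprk→φ3] = [T, T, T]
r1 m[sprk→φ5] = [T, T, T]
r1 m[cld→φ0] = [T, T, T]
r1 m[cld→φ1] = [T, T, T]
r1 m[cld→φ3] = [T, T, T]
r1 m[cld→φ4] = [T, T, T]
r1 m[cld→φ5] = [T, T, T]
r1 m[cld→φ6] = [T, T, T]
r1 m[wet→φ1] = [T, T, T]
r1 m[wet→φ2] = [T, T, T]
r1 m[wet→φ4] = [T, T, T]
r1 m[wet→φ6] = [T, T, T]
r2 m[φ0→sprk] = [T, T, T]
r2 m[φ0→cld] = [T, T, T]
r2 m[φ1→cld] = [T, T, T]
r2 m[φ1→wet] = [T, T, T]
r2 m[φ2→sprk] = [T, T, T]
r2 m[φ2→wet] = [T, T, T]
r2 m[φ3→sprk] = [T, T, T]
r2 m[φ3→cld] = [F, T, T]
r2 m[φ4→cld] = [F, T, T]
r2 m[φ4→wet] = [T, T, T]
r2 m[φ5→sprk] = [F, T, T]
r2 m[φ5→cld] = [T, T, T]
r2 m[φ6→cld] = [T, T, T]
r2 m[φ6→wet] = [T, T, T]
r2 m[sprk→φ0] = [F, T, T]
r2 m[sprk→φ2] = [F, T, T]
r2 m[sprk→φ3] = [F, T, T]
r2 m[sprk→φ5] = [T, T, T]
r2 m[cld→φ0] = [F, T, T]
r2 m[cld→φ1] = [F, T, T]
r2 m[cld→φ3] = [F, T, T]
r2 m[cld→φ4] = [F, T, T]
r2 m[cld→φ5] = [F, T, T]
r2 m[cld→φ6] = [F, T, T]
r2 m[wet→φ1] = [T, T, T]
r2 m[wet→φ2] = [T, T, T]
r2 m[wet→φ4] = [T, T, T]
r2 m[wet→φ6] = [T, T, T]
r3 m[φ0→sprk] = [T, T, T]
r3 m[φ0→cld] = [T, T, F]
r3 m[φ1→cld] = [T, T, T]
r3 m[φ1→wet] = [T, T, T]
r3 m[φ2→sprk] = [T, T, T]
r3 m[φ2→wet] = [T, T, T]
r3 m[φ3→sprk] = [T, T, T]
r3 m[φ3→cld] = [F, T, F]
r3 m[φ4→cld] = [F, T, T]
r3 m[φ4→wet] = [T, T, T]
r3 m[φ5→sprk] = [F, T, T]
r3 m[φ5→cld] = [T, T, T]
r3 m[φ6→cld] = [T, T, T]
r3 m[φ6→wet] = [T, T, T]
r3 m[sprk→φ0] = [F, T, T]
r3 m[sprk→φ2] = [F, T, T]
r3 m[sprk→φ3] = [F, T, T]
r3 m[sprk→φ5] = [T, T, T]
r3 m[cld→φ0] = [F, T, T]
r3 m[cld→φ1] = [F, T, T]
r3 m[cld→φ3] = [F, T, T]
r3 m[cld→φ4] = [F, T, T]
r3 m[cld→φ5] = [F, T, T]
r3 m[cld→φ6] = [F, T, T]
r3 m[wet→φ1] = [T, T, T]
r3 m[wet→φ2] = [T, T, T]
r3 m[wet→φ4] = [T, T, T]
r3 m[wet→φ6] = [T, T, T]
r4 m[φ0→sprk] = [T, T, T]
r4 m[φ0→cld] = [T, T, F]
r4 m[φ1→cld] = [T, T, T]
r4 m[φ1→wet] = [T, T, T]
r4 m[φ2→sprk] = [T, T, T]
r4 m[φ2→wet] = [T, T, T]
r4 m[φ3→sprk] = [T, T, T]
r4 m[φ3→cld] = [F, T, F]
r4 m[φ4→cld] = [F, T, T]
r4 m[φ4→wet] = [T, T, T]
r4 m[φ5→sprk] = [F, T, T]
r4 m[φ5→cld] = [T, T, T]
r4 m[φ6→cld] = [T, T, T]
r4 m[φ6→wet] = [T, T, T]
r4 m[sprk→φ0] = [F, T, T]
r4 m[sprk→φ2] = [F, T, T]
r4 m[sprk→φ3] = [F, T, T]
r4 m[sprk→φ5] = [T, T, T]
r4 m[cld→φ0] = [F, T, F]
r4 m[cld→φ1] = [F, T, F]
r4 m[cld→φ3] = [F, T, F]
r4 m[cld→φ4] = [F, T, F]
r4 m[cld→φ5] = [F, T, F]
r4 m[cld→φ6] = [F, T, F]
r4 m[wet→φ1] = [T, T, T]
r4 m[wet→φ2] = [T, T, T]
r4 m[wet→φ4] = [T, T, T]
r4 m[wet→φ6] = [T, T, T]
r5 m[φ0→sprk] = [T, T, T]
r5 m[φ0→cld] = [T, T, F]
r5 m[φ1→cld] = [T, T, T]
r5 m[φ1→wet] = [F, T, F]
r5 m[φ2→sprk] = [T, T, T]
r5 m[φ2→wet] = [T, T, T]
r5 m[φ3→sprk] = [F, T, T]
r5 m[φ3→cld] = [F, T, F]
r5 m[φ4→cld] = [F, T, T]
r5 m[φ4→wet] = [T, T, F]
r5 m[φ5→sprk] = [F, T, F]
r5 m[φ5→cld] = [T, T, T]
r5 m[φ6→cld] = [T, T, T]
r5 m[φ6→wet] = [F, T, T]
r5 m[sprk→φ0] = [F, T, T]
r5 m[sprk→φ2] = [F, T, T]
r5 m[sprk→φ3] = [F, T, T]
r5 m[sprk→φ5] = [T, T, T]
r5 m[cld→φ0] = [F, T, F]
r5 m[cld→φ1] = [F, T, F]
r5 m[cld→φ3] = [F, T, F]
r5 m[cld→φ4] = [F, T, F]
r5 m[cld→φ5] = [F, T, F]
r5 m[cld→φ6] = [F, T, F]
r5 m[wet→φ1] = [T, T, T]
r5 m[wet→φ2] = [T, T, T]
r5 m[wet→φ4] = [T, T, T]
r5 m[wet→φ6] = [T, T, T]
r6 m[φ0→sprk] = [T, T, T]
r6 m[φ0→cld] = [T, T, F]
r6 m[φ1→cld] = [T, T, T]
r6 m[φ1→wet] = [F, T, F]
r6 m[φ2→sprk] = [T, T, T]
r6 m[φ2→wet] = [T, T, T]
r6 m[φ3→sprk] = [F, T, T]
r6 m[φ3→cld] = [F, T, F]
r6 m[φ4→cld] = [F, T, T]
r6 m[φ4→wet] = [T, T, F]
r6 m[φ5→sprk] = [F, T, F]
r6 m[φ5→cld] = [T, T, T]
r6 m[φ6→cld] = [T, T, T]
r6 m[φ6→wet] = [F, T, T]
r6 m[sprk→φ0] = [F, T, F]
r6 m[sprk→φ2] = [F, T, F]
r6 m[sprk→φ3] = [F, T, F]
r6 m[sprk→φ5] = [F, T, T]
r6 m[cld→φ0] = [F, T, F]
r6 m[cld→φ1] = [F, T, F]
r6 m[cld→φ3] = [F, T, F]
r6 m[cld→φ4] = [F, T, F]
r6 m[cld→φ5] = [F, T, F]
r6 m[cld→φ6] = [F, T, F]
r6 m[wet→φ1] = [F, T, F]
r6 m[wet→φ2] = [F, T, F]
r6 m[wet→φ4] = [F, T, F]
r6 m[wet→φ6] = [F, T, F]
r7 m[φ0→sprk] = [T, T, T]
r7 m[φ0→cld] = [T, T, F]
r7 m[φ1→cld] = [F, T, T]
r7 m[φ1→wet] = [F, T, F]
r7 m[φ2→sprk] = [T, T, T]
r7 m[φ2→wet] = [F, T, T]
r7 m[φ3→sprk] = [F, T, T]
r7 m[φ3→cld] = [F, T, F]
r7 m[φ4→cld] = [F, T, F]
r7 m[φ4→wet] = [T, T, F]
r7 m[φ5→sprk] = [F, T, F]
r7 m[φ5→cld] = [T, T, T]
r7 m[φ6→cld] = [T, T, F]
r7 m[φ6→wet] = [F, T, T]
r7 m[sprk→φ0] = [F, T, F]
r7 m[sprk→φ2] = [F, T, F]
r7 m[sprk→φ3] = [F, T, F]
r7 m[sprk→φ5] = [F, T, T]
r7 m[cld→φ0] = [F, T, F]
r7 m[cld→φ1] = [F, T, F]
r7 m[cld→φ3] = [F, T, F]
r7 m[cld→φ4] = [F, T, F]
r7 m[cld→φ5] = [F, T, F]
r7 m[cld→φ6] = [F, T, F]
r7 m[wet→φ1] = [F, T, F]
r7 m[wet→φ2] = [F, T, F]
r7 m[wet→φ4] = [F, T, F]
r7 m[wet→φ6] = [F, T, F]
r8 m[φ0→sprk] = [T, T, T]
r8 m[φ0→cld] = [T, T, F]
r8 m[φ1→cld] = [F, T, T]
r8 m[φ1→wet] = [F, T, F]
r8 m[φ2→sprk] = [T, T, T]
r8 m[φ2→wet] = [F, T, T]
r8 m[φ3→sprk] = [F, T, T]
r8 m[φ3→cld] = [F, T, F]
r8 m[φ4→cld] = [F, T, F]
r8 m[φ4→wet] = [T, T, F]
r8 m[φ5→sprk] = [F, T, F]
r8 m[φ5→cld] = [T, T, T]
r8 m[φ6→cld] = [T, T, F]
r8 m[φ6→wet] = [F, T, T]
r8 m[sprk→φ0] = [F, T, F]
r8 m[sprk→φ2] = [F, T, F]
r8 m[sprk→φ3] = [F, T, F]
r8 m[sprk→φ5] = [F, T, T]
r8 m[cld→φ0] = [F, T, F]
r8 m[cld→φ1] = [F, T, F]
r8 m[cld→φ3] = [F, T, F]
r8 m[cld→φ4] = [F, T, F]
r8 m[cld→φ5] = [F, T, F]
r8 m[cld→φ6] = [F, T, F]
r8 m[wet→φ1] = [F, T, F]
r8 m[wet→φ2] = [F, T, F]
r8 m[wet→φ4] = [F, T, F]
r8 m[wet→φ6] = [F, T, F]
fixed point reached at round 8

message @ round 8 = [F, T, T]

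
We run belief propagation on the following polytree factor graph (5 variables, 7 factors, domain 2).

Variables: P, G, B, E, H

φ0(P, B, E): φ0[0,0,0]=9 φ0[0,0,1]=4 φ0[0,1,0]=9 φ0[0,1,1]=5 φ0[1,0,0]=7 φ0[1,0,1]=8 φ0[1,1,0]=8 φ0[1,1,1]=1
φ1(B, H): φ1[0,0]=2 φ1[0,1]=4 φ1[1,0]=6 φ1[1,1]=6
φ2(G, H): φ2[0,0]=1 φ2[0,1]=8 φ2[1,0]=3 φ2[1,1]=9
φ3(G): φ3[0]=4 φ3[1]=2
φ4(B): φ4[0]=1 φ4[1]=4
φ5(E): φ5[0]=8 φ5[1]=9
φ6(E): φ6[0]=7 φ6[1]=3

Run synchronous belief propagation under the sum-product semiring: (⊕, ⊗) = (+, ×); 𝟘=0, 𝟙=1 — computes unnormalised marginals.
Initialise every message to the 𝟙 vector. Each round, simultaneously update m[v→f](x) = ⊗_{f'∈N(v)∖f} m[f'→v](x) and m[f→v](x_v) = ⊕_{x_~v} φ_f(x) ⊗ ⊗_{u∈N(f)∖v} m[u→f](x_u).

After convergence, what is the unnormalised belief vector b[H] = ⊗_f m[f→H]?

b[H] = [291760, 1580800]

init: all messages = 𝟙 over 2 values
r1 m[φ0→P] = [27, 24]
r1 m[φ0→B] = [28, 23]
r1 m[φ0→E] = [33, 18]
r1 m[φ1→B] = [6, 12]
r1 m[φ1→H] = [8, 10]
r1 m[φ2→G] = [9, 12]
r1 m[φ2→H] = [4, 17]
r1 m[φ3→G] = [4, 2]
r1 m[φ4→B] = [1, 4]
r1 m[φ5→E] = [8, 9]
r1 m[φ6→E] = [7, 3]
r1 m[P→φ0] = [1, 1]
r1 m[G→φ2] = [1, 1]
r1 m[G→φ3] = [1, 1]
r1 m[B→φ0] = [1, 1]
r1 m[B→φ1] = [1, 1]
r1 m[B→φ4] = [1, 1]
r1 m[E→φ0] = [1, 1]
r1 m[E→φ5] = [1, 1]
r1 m[E→φ6] = [1, 1]
r1 m[H→φ1] = [1, 1]
r1 m[H→φ2] = [1, 1]
r2 m[φ0→P] = [27, 24]
r2 m[φ0→B] = [28, 23]
r2 m[φ0→E] = [33, 18]
r2 m[φ1→B] = [6, 12]
r2 m[φ1→H] = [8, 10]
r2 m[φ2→G] = [9, 12]
r2 m[φ2→H] = [4, 17]
r2 m[φ3→G] = [4, 2]
r2 m[φ4→B] = [1, 4]
r2 m[φ5→E] = [8, 9]
r2 m[φ6→E] = [7, 3]
r2 m[P→φ0] = [1, 1]
r2 m[G→φ2] = [4, 2]
r2 m[G→φ3] = [9, 12]
r2 m[B→φ0] = [6, 48]
r2 m[B→φ1] = [28, 92]
r2 m[B→φ4] = [168, 276]
r2 m[E→φ0] = [56, 27]
r2 m[E→φ5] = [231, 54]
r2 m[E→φ6] = [264, 162]
r2 m[H→φ1] = [4, 17]
r2 m[H→φ2] = [8, 10]
r3 m[φ0→P] = [34344, 26448]
r3 m[φ0→B] = [1220, 1114]
r3 m[φ0→E] = [912, 360]
r3 m[φ1→B] = [76, 126]
r3 m[φ1→H] = [608, 664]
r3 m[φ2→G] = [88, 114]
r3 m[φ2→H] = [10, 50]
r3 m[φ3→G] = [4, 2]
r3 m[φ4→B] = [1, 4]
r3 m[φ5→E] = [8, 9]
r3 m[φ6→E] = [7, 3]
r3 m[P→φ0] = [1, 1]
r3 m[G→φ2] = [4, 2]
r3 m[G→φ3] = [9, 12]
r3 m[B→φ0] = [6, 48]
r3 m[B→φ1] = [28, 92]
r3 m[B→φ4] = [168, 276]
r3 m[E→φ0] = [56, 27]
r3 m[E→φ5] = [231, 54]
r3 m[E→φ6] = [264, 162]
r3 m[H→φ1] = [4, 17]
r3 m[H→φ2] = [8, 10]
r4 m[φ0→P] = [34344, 26448]
r4 m[φ0→B] = [1220, 1114]
r4 m[φ0→E] = [912, 360]
r4 m[φ1→B] = [76, 126]
r4 m[φ1→H] = [608, 664]
r4 m[φ2→G] = [88, 114]
r4 m[φ2→H] = [10, 50]
r4 m[φ3→G] = [4, 2]
r4 m[φ4→B] = [1, 4]
r4 m[φ5→E] = [8, 9]
r4 m[φ6→E] = [7, 3]
r4 m[P→φ0] = [1, 1]
r4 m[G→φ2] = [4, 2]
r4 m[G→φ3] = [88, 114]
r4 m[B→φ0] = [76, 504]
r4 m[B→φ1] = [1220, 4456]
r4 m[B→φ4] = [92720, 140364]
r4 m[E→φ0] = [56, 27]
r4 m[E→φ5] = [6384, 1080]
r4 m[E→φ6] = [7296, 3240]
r4 m[H→φ1] = [10, 50]
r4 m[H→φ2] = [608, 664]
r5 m[φ0→P] = [368568, 285608]
r5 m[φ0→B] = [1220, 1114]
r5 m[φ0→E] = [9784, 3936]
r5 m[φ1→B] = [220, 360]
r5 m[φ1→H] = [29176, 31616]
r5 m[φ2→G] = [5920, 7800]
r5 m[φ2→H] = [10, 50]
r5 m[φ3→G] = [4, 2]
r5 m[φ4→B] = [1, 4]
r5 m[φ5→E] = [8, 9]
r5 m[φ6→E] = [7, 3]
r5 m[P→φ0] = [1, 1]
r5 m[G→φ2] = [4, 2]
r5 m[G→φ3] = [88, 114]
r5 m[B→φ0] = [76, 504]
r5 m[B→φ1] = [1220, 4456]
r5 m[B→φ4] = [92720, 140364]
r5 m[E→φ0] = [56, 27]
r5 m[E→φ5] = [6384, 1080]
r5 m[E→φ6] = [7296, 3240]
r5 m[H→φ1] = [10, 50]
r5 m[H→φ2] = [608, 664]
r6 m[φ0→P] = [368568, 285608]
r6 m[φ0→B] = [1220, 1114]
r6 m[φ0→E] = [9784, 3936]
r6 m[φ1→B] = [220, 360]
r6 m[φ1→H] = [29176, 31616]
r6 m[φ2→G] = [5920, 7800]
r6 m[φ2→H] = [10, 50]
r6 m[φ3→G] = [4, 2]
r6 m[φ4→B] = [1, 4]
r6 m[φ5→E] = [8, 9]
r6 m[φ6→E] = [7, 3]
r6 m[P→φ0] = [1, 1]
r6 m[G→φ2] = [4, 2]
r6 m[G→φ3] = [5920, 7800]
r6 m[B→φ0] = [220, 1440]
r6 m[B→φ1] = [1220, 4456]
r6 m[B→φ4] = [268400, 401040]
r6 m[E→φ0] = [56, 27]
r6 m[E→φ5] = [68488, 11808]
r6 m[E→φ6] = [78272, 35424]
r6 m[H→φ1] = [10, 50]
r6 m[H→φ2] = [29176, 31616]
r7 m[φ0→P] = [1054800, 817760]
r7 m[φ0→B] = [1220, 1114]
r7 m[φ0→E] = [28000, 11280]
r7 m[φ1→B] = [220, 360]
r7 m[φ1→H] = [29176, 31616]
r7 m[φ2→G] = [282104, 372072]
r7 m[φ2→H] = [10, 50]
r7 m[φ3→G] = [4, 2]
r7 m[φ4→B] = [1, 4]
r7 m[φ5→E] = [8, 9]
r7 m[φ6→E] = [7, 3]
r7 m[P→φ0] = [1, 1]
r7 m[G→φ2] = [4, 2]
r7 m[G→φ3] = [5920, 7800]
r7 m[B→φ0] = [220, 1440]
r7 m[B→φ1] = [1220, 4456]
r7 m[B→φ4] = [268400, 401040]
r7 m[E→φ0] = [56, 27]
r7 m[E→φ5] = [68488, 11808]
r7 m[E→φ6] = [78272, 35424]
r7 m[H→φ1] = [10, 50]
r7 m[H→φ2] = [29176, 31616]
r8 m[φ0→P] = [1054800, 817760]
r8 m[φ0→B] = [1220, 1114]
r8 m[φ0→E] = [28000, 11280]
r8 m[φ1→B] = [220, 360]
r8 m[φ1→H] = [29176, 31616]
r8 m[φ2→G] = [282104, 372072]
r8 m[φ2→H] = [10, 50]
r8 m[φ3→G] = [4, 2]
r8 m[φ4→B] = [1, 4]
r8 m[φ5→E] = [8, 9]
r8 m[φ6→E] = [7, 3]
r8 m[P→φ0] = [1, 1]
r8 m[G→φ2] = [4, 2]
r8 m[G→φ3] = [282104, 372072]
r8 m[B→φ0] = [220, 1440]
r8 m[B→φ1] = [1220, 4456]
r8 m[B→φ4] = [268400, 401040]
r8 m[E→φ0] = [56, 27]
r8 m[E→φ5] = [196000, 33840]
r8 m[E→φ6] = [224000, 101520]
r8 m[H→φ1] = [10, 50]
r8 m[H→φ2] = [29176, 31616]
r9 m[φ0→P] = [1054800, 817760]
r9 m[φ0→B] = [1220, 1114]
r9 m[φ0→E] = [28000, 11280]
r9 m[φ1→B] = [220, 360]
r9 m[φ1→H] = [29176, 31616]
r9 m[φ2→G] = [282104, 372072]
r9 m[φ2→H] = [10, 50]
r9 m[φ3→G] = [4, 2]
r9 m[φ4→B] = [1, 4]
r9 m[φ5→E] = [8, 9]
r9 m[φ6→E] = [7, 3]
r9 m[P→φ0] = [1, 1]
r9 m[G→φ2] = [4, 2]
r9 m[G→φ3] = [282104, 372072]
r9 m[B→φ0] = [220, 1440]
r9 m[B→φ1] = [1220, 4456]
r9 m[B→φ4] = [268400, 401040]
r9 m[E→φ0] = [56, 27]
r9 m[E→φ5] = [196000, 33840]
r9 m[E→φ6] = [224000, 101520]
r9 m[H→φ1] = [10, 50]
r9 m[H→φ2] = [29176, 31616]
fixed point reached at round 9
b[H] = ⊗ incoming = [291760, 1580800]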